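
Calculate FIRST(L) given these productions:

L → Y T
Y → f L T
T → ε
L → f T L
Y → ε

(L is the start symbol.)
To compute FIRST(L), examine every production with L on the left-hand side, reading each right-hand side left to right until a non-nullable symbol is reached.

FIRST sets of the other non-terminals involved (by the same procedure, iterated to a fixed point):
  FIRST(Y) = { 'f', ε }
  FIRST(T) = { ε }

From L → Y T:
  - Y is a non-terminal: add FIRST(Y) \ {ε} = { 'f' }
    Y is nullable, so continue to the next symbol
  - T is a non-terminal: add FIRST(T) \ {ε} = { }
    T is nullable and nothing follows, so the whole right-hand side can vanish: ε ∈ FIRST(L)
From L → f T L:
  - f is a terminal: add 'f' and stop

Collecting: FIRST(L) = { 'f', ε }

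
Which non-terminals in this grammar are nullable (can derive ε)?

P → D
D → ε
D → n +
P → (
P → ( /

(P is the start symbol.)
A non-terminal is nullable if it can derive ε (the empty string): either it has an ε-production, or it has a production whose right-hand side consists entirely of nullable non-terminals.

ε-productions: D → ε
So D is immediately nullable.
P → D: every symbol on the right is nullable, so P is nullable too.
Every non-terminal is now nullable.
Nullable = { 'D', 'P' }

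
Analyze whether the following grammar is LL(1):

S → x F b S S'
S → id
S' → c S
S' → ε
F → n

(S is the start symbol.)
A grammar is LL(1) if for each non-terminal N with multiple productions, the predict sets of those productions are pairwise disjoint, where PREDICT(N → α) = (FIRST(α) \ {ε}) ∪ (FOLLOW(N) if α ⇒* ε).

Relevant sets:
  FOLLOW(S') = { $, 'c' }

For S:
  PREDICT(S → x F b S S') = { 'x' }
  PREDICT(S → id) = { 'id' }
For S':
  PREDICT(S' → c S) = { 'c' }
  PREDICT(S' → ε) = { $, 'c' }
F has a single production, so nothing to check there.

Conflict found: Predict set conflict for S': { 'c' }
The grammar is NOT LL(1).

Answer: No. Predict set conflict for S': { 'c' }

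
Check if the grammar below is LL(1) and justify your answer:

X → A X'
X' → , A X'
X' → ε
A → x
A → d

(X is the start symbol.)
A grammar is LL(1) if for each non-terminal N with multiple productions, the predict sets of those productions are pairwise disjoint, where PREDICT(N → α) = (FIRST(α) \ {ε}) ∪ (FOLLOW(N) if α ⇒* ε).

Relevant sets:
  FOLLOW(X') = { $ }

For X':
  PREDICT(X' → ',' A X') = { ',' }
  PREDICT(X' → ε) = { $ }
For A:
  PREDICT(A → x) = { 'x' }
  PREDICT(A → d) = { 'd' }
X has a single production, so nothing to check there.

All predict sets are disjoint. The grammar IS LL(1).

Answer: Yes, the grammar is LL(1).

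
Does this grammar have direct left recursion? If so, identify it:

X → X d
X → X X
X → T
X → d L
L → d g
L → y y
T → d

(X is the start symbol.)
Yes, X is left-recursive

X → X d: LEFT RECURSIVE (starts with X)
X → X X: LEFT RECURSIVE (starts with X)
X → T: starts with T
X → d L: starts with d
L → d g: starts with d
L → y y: starts with y
T → d: starts with d

The grammar has direct left recursion on: X.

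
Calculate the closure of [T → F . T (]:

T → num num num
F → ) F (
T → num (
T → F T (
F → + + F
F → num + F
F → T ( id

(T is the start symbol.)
To compute CLOSURE, for each item [A → α.Bβ] where B is a non-terminal, add [B → .γ] for all productions B → γ; repeat for the newly added items until nothing changes.

Start with: [T → F . T (]
  [T → F . T (] has the dot before T: add [T → . num num num], [T → . num (], [T → . F T (]
  [T → . F T (] has the dot before F: add [F → . ) F (], [F → . + + F], [F → . num + F], [F → . T ( id]
No further items can be added.

CLOSURE = { [F → . ) F (], [F → . + + F], [F → . T ( id], [F → . num + F], [T → . F T (], [T → . num (], [T → . num num num], [T → F . T (] }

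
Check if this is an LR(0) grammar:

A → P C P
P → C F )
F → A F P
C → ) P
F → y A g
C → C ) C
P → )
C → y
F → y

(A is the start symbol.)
A grammar is LR(0) if no state in the canonical LR(0) collection has:
  - both a shift item (dot before a terminal) and a complete item (shift-reduce conflict), or
  - two or more complete items (reduce-reduce conflict; the accept item [A' → A .] counts as a complete item here).

Augment with A' → A and build the canonical LR(0) collection (I0 = CLOSURE({[A' → . A]}), then GOTO on every symbol after a dot until no new states appear). It has 20 states:
  I0: { [A → . P C P], [A' → . A], [C → . ) P], [C → . C ) C], [C → . y], [P → . )], [P → . C F )] }  — shift
  I1: { [C → ) . P], [C → . ) P], [C → . C ) C], [C → . y], [P → ) .], [P → . )], [P → . C F )] }  — shift, reduce
  I2: { [A' → A .] }  — accept
  I3: { [A → . P C P], [C → . ) P], [C → . C ) C], [C → . y], [C → C . ) C], [F → . A F P], [F → . y A g], [F → . y], [P → . )], [P → . C F )], [P → C . F )] }  — shift
  I4: { [A → P . C P], [C → . ) P], [C → . C ) C], [C → . y] }  — shift
  I5: { [C → y .] }  — reduce
  I6: { [C → ) . P], [C → . ) P], [C → . C ) C], [C → . y], [P → . )], [P → . C F )] }  — shift
  I7: { [A → P C . P], [C → . ) P], [C → . C ) C], [C → . y], [C → C . ) C], [P → . )], [P → . C F )] }  — shift
  I8: { [C → ) . P], [C → . ) P], [C → . C ) C], [C → . y], [C → C ) . C], [P → ) .], [P → . )], [P → . C F )] }  — shift, reduce
  I9: { [A → P C P .] }  — reduce
  I10: { [A → . P C P], [C → . ) P], [C → . C ) C], [C → . y], [C → C ) C .], [C → C . ) C], [F → . A F P], [F → . y A g], [F → . y], [P → . )], [P → . C F )], [P → C . F )] }  — shift, reduce
  I11: { [C → ) P .] }  — reduce
  I12: { [A → . P C P], [C → . ) P], [C → . C ) C], [C → . y], [F → . A F P], [F → . y A g], [F → . y], [F → A . F P], [P → . )], [P → . C F )] }  — shift
  I13: { [P → C F . )] }  — shift
  I14: { [A → . P C P], [C → . ) P], [C → . C ) C], [C → . y], [C → y .], [F → y . A g], [F → y .], [P → . )], [P → . C F )] }  — shift, 2 reduces
  I15: { [F → y A . g] }  — shift
  I16: { [F → y A g .] }  — reduce
  I17: { [P → C F ) .] }  — reduce
  I18: { [C → . ) P], [C → . C ) C], [C → . y], [F → A F . P], [P → . )], [P → . C F )] }  — shift
  I19: { [F → A F P .] }  — reduce

Conflict in state I1:
  Shift-reduce conflict between [P → ) .] and [C → . ) P]
So the grammar is NOT LR(0).

Answer: No. Shift-reduce conflict between [P → ) .] and [C → . ) P]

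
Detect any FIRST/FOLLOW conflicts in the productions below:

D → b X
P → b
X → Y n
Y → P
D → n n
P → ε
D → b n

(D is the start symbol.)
No FIRST/FOLLOW conflicts.

A FIRST/FOLLOW conflict occurs when a non-terminal N has a nullable alternative N → β (β ⇒* ε) and another alternative N → α with FIRST(α) ∩ FOLLOW(N) ≠ ∅: on such a lookahead the parser cannot decide between expanding α and letting N vanish via β.

Nullable non-terminals: P, Y.

P: nullable alternative(s) P → ε; FOLLOW(P) = { 'n' }
  P → b: FIRST \ {ε} = { 'b' } — disjoint from FOLLOW(P)
  P → ε: FIRST \ {ε} = { } — this is the only nullable alternative, skip
Y has a nullable alternative but only one production, so nothing to check.

D, X have no nullable alternative, so no FIRST/FOLLOW check is needed there.

No FIRST/FOLLOW conflicts found.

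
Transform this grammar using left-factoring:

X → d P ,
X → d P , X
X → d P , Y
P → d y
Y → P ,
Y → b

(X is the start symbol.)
Left-factoring transforms A → αβ₁ | αβ₂ into A → αA' and A' → β₁ | β₂
(α is the longest common prefix among the alternatives). Repeat until
no nonterminal has two alternatives with a common prefix.

Round 1: X has alternatives sharing prefix 'd P ,'. Introduce X': X → d P , X'
  Add: X' → ε
  Add: X' → X
  Add: X' → Y

No remaining common prefixes — done.

Resulting grammar:
X → d P , X'
X' → ε
X' → X
X' → Y
P → d y
Y → P ,
Y → b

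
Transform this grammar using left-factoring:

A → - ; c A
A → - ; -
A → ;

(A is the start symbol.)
Left-factoring transforms A → αβ₁ | αβ₂ into A → αA' and A' → β₁ | β₂
(α is the longest common prefix among the alternatives). Repeat until
no nonterminal has two alternatives with a common prefix.

Round 1: A has alternatives sharing prefix '- ;'. Introduce A': A → - ; A'
  Add: A' → c A
  Add: A' → -

No remaining common prefixes — done.

Resulting grammar:
A → - ; A'
A' → c A
A' → -
A → ;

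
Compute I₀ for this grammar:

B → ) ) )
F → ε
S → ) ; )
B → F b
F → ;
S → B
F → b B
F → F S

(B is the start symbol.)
{ [B → . ) ) )], [B → . F b], [B' → . B], [F → . ;], [F → . F S], [F → . b B], [F → .] }

First, augment the grammar with B' → B
I₀ = CLOSURE({ [B' → . B] }):
  [B' → . B] has the dot before B: add [B → . ) ) )], [B → . F b]
  [B → . F b] has the dot before F: add [F → .], [F → . ;], [F → . b B], [F → . F S]
No further items can be added.

I₀ = { [B → . ) ) )], [B → . F b], [B' → . B], [F → . ;], [F → . F S], [F → . b B], [F → .] }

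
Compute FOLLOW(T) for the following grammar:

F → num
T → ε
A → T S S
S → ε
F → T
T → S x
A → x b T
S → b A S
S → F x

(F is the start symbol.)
To compute FOLLOW(T), find every occurrence of T on a right-hand side N → α T β: add FIRST(β) \ {ε}, and if β is empty or nullable also add FOLLOW(N). Iterate to a fixed point.

In A → T S S: T is followed by S S, add FIRST(S S) \ {ε} = { 'b', 'num', 'x' }
  S S is nullable, so also add FOLLOW(A)
In F → T: T is at the end, add FOLLOW(F)
In A → x b T: T is at the end, add FOLLOW(A)

The FOLLOW sets referred to above (computed the same way, to a fixed point):
  FOLLOW(A) = { 'b', 'num', 'x' }
  FOLLOW(F) = { $, 'x' }

Taking the union: FOLLOW(T) = { $, 'b', 'num', 'x' }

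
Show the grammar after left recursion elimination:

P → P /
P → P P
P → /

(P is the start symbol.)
P is directly left-recursive. The standard transformation for
  A → A α₁ | ... | A α_m | β₁ | ... | β_n
is
  A  → β₁ A' | ... | β_n A'
  A' → α₁ A' | ... | α_m A' | ε

P → / becomes P → / P'
P → P / becomes P' → / P'
P → P P becomes P' → P P'
Add P' → ε

Resulting grammar:
P → / P'
P' → / P'
P' → P P'
P' → ε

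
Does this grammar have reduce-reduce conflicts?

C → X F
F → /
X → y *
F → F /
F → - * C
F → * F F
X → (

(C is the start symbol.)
Yes — I14: [F → / .] vs [F → F / .]

Augment with C' → C and build the canonical LR(0) collection (I0 = CLOSURE({[C' → . C]}), then GOTO on every symbol after a dot until no new states appear). It has 16 states:
  I0: { [C → . X F], [C' → . C], [X → . (], [X → . y *] }  — shift
  I1: { [X → ( .] }  — reduce
  I2: { [C' → C .] }  — accept
  I3: { [C → X . F], [F → . * F F], [F → . - * C], [F → . /], [F → . F /] }  — shift
  I4: { [X → y . *] }  — shift
  I5: { [X → y * .] }  — reduce
  I6: { [F → * . F F], [F → . * F F], [F → . - * C], [F → . /], [F → . F /] }  — shift
  I7: { [F → - . * C] }  — shift
  I8: { [F → / .] }  — reduce
  I9: { [C → X F .], [F → F . /] }  — shift, reduce
  I10: { [F → F / .] }  — reduce
  I11: { [C → . X F], [F → - * . C], [X → . (], [X → . y *] }  — shift
  I12: { [F → - * C .] }  — reduce
  I13: { [F → * F . F], [F → . * F F], [F → . - * C], [F → . /], [F → . F /], [F → F . /] }  — shift
  I14: { [F → / .], [F → F / .] }  — 2 reduces
  I15: { [F → * F F .], [F → F . /] }  — shift, reduce

I14 contains complete items [F → / .], [F → F / .] — reduce-reduce conflict.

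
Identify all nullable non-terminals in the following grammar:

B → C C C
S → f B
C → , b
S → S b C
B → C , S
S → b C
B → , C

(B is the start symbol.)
None

There are no ε-productions, so no non-terminal can derive ε.
No non-terminals are nullable.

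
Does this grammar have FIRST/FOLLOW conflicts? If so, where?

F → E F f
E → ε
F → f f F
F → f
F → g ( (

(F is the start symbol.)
Nullable non-terminals: E.
E has a nullable alternative but only one production, so nothing to check.

F has no nullable alternative, so no FIRST/FOLLOW check is needed there.

No FIRST/FOLLOW conflicts found.

Answer: No FIRST/FOLLOW conflicts.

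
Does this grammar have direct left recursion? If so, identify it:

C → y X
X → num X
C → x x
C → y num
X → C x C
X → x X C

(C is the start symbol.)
Direct left recursion occurs when N → N α for some non-terminal N (the right-hand side begins with the left-hand side itself).

C → y X: starts with y
X → num X: starts with num
C → x x: starts with x
C → y num: starts with y
X → C x C: starts with C
X → x X C: starts with x

No direct left recursion found.

Answer: No direct left recursion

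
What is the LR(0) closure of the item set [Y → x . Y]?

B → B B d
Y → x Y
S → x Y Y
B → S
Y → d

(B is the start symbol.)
To compute CLOSURE, for each item [A → α.Bβ] where B is a non-terminal, add [B → .γ] for all productions B → γ; repeat for the newly added items until nothing changes.

Start with: [Y → x . Y]
  [Y → x . Y] has the dot before Y: add [Y → . x Y], [Y → . d]
No further items can be added.

CLOSURE = { [Y → . d], [Y → . x Y], [Y → x . Y] }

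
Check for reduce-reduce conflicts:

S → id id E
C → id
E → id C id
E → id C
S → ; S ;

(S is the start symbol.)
A reduce-reduce conflict occurs when an LR(0) state has two complete items [A → α .] and [B → β .] — both call for a reduction, and with no lookahead the parser cannot choose between them.

Augment with S' → S and build the canonical LR(0) collection (I0 = CLOSURE({[S' → . S]}), then GOTO on every symbol after a dot until no new states appear). It has 12 states:
  I0: { [S → . ; S ;], [S → . id id E], [S' → . S] }  — shift
  I1: { [S → . ; S ;], [S → . id id E], [S → ; . S ;] }  — shift
  I2: { [S' → S .] }  — accept
  I3: { [S → id . id E] }  — shift
  I4: { [E → . id C id], [E → . id C], [S → id id . E] }  — shift
  I5: { [S → id id E .] }  — reduce
  I6: { [C → . id], [E → id . C id], [E → id . C] }  — shift
  I7: { [E → id C . id], [E → id C .] }  — shift, reduce
  I8: { [C → id .] }  — reduce
  I9: { [E → id C id .] }  — reduce
  I10: { [S → ; S . ;] }  — shift
  I11: { [S → ; S ; .] }  — reduce

No state contains more than one complete item.

Answer: No reduce-reduce conflicts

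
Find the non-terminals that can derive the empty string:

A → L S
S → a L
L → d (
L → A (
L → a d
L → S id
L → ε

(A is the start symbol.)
A non-terminal is nullable if it can derive ε (the empty string): either it has an ε-production, or it has a production whose right-hand side consists entirely of nullable non-terminals.

ε-productions: L → ε
So L is immediately nullable.
No further non-terminal can be added: every production for the remaining non-terminals contains a terminal or a non-nullable non-terminal.
Nullable = { 'L' }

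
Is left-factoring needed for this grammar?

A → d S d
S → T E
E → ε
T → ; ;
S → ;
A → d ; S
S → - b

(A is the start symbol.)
Yes, A has productions with common prefix 'd'

Left-factoring is needed when two productions for the same non-terminal
share a common prefix on the right-hand side.

Productions for A:
  A → d S d
  A → d ; S
Productions for S:
  S → T E
  S → ;
  S → - b

Found common prefix 'd' in productions for A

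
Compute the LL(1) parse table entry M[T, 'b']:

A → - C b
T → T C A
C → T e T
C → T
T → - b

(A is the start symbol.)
To find M[T, 'b'], we find productions for T where 'b' is in the predict set (PREDICT(N → α) = (FIRST(α) \ {ε}) ∪ (FOLLOW(N) if α ⇒* ε)).

Relevant sets:
  FIRST(T) = { '-' }

T → T C A: PREDICT = { '-' }
T → - b: PREDICT = { '-' }

M[T, 'b'] is empty (no production applies)

Answer: Empty (error entry)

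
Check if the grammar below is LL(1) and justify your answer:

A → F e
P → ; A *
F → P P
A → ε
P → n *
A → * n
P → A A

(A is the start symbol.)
Relevant sets:
  FIRST(F) = { '*', ';', 'e', 'n', ε }
  FIRST(A) = { '*', ';', 'e', 'n', ε }
  FOLLOW(A) = { $, '*', ';', 'e', 'n' }
  FOLLOW(P) = { '*', ';', 'e', 'n' }

For A:
  PREDICT(A → F e) = { '*', ';', 'e', 'n' }
  PREDICT(A → ε) = { $, '*', ';', 'e', 'n' }
  PREDICT(A → '*' n) = { '*' }
For P:
  PREDICT(P → ';' A '*') = { ';' }
  PREDICT(P → n '*') = { 'n' }
  PREDICT(P → A A) = { '*', ';', 'e', 'n' }
F has a single production, so nothing to check there.

Conflict found: Predict set conflict for A: { '*', ';', 'e', 'n' }
The grammar is NOT LL(1).

Answer: No. Predict set conflict for A: { '*', ';', 'e', 'n' }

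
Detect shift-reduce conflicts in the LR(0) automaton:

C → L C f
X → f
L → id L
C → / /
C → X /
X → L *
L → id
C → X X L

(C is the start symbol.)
Yes — I6: [L → id .] vs [L → . id]

A shift-reduce conflict occurs when an LR(0) state has both:
  - a complete (reduce) item [A → α .] (dot at the end), and
  - a shift item [B → β . c γ] (dot before a terminal).

Augment with C' → C and build the canonical LR(0) collection (I0 = CLOSURE({[C' → . C]}), then GOTO on every symbol after a dot until no new states appear). It has 16 states:
  I0: { [C → . / /], [C → . L C f], [C → . X /], [C → . X X L], [C' → . C], [L → . id L], [L → . id], [X → . L *], [X → . f] }  — shift
  I1: { [C → / . /] }  — shift
  I2: { [C' → C .] }  — accept
  I3: { [C → . / /], [C → . L C f], [C → . X /], [C → . X X L], [C → L . C f], [L → . id L], [L → . id], [X → . L *], [X → . f], [X → L . *] }  — shift
  I4: { [C → X . /], [C → X . X L], [L → . id L], [L → . id], [X → . L *], [X → . f] }  — shift
  I5: { [X → f .] }  — reduce
  I6: { [L → . id L], [L → . id], [L → id . L], [L → id .] }  — shift, reduce
  I7: { [L → id L .] }  — reduce
  I8: { [C → X / .] }  — reduce
  I9: { [X → L . *] }  — shift
  I10: { [C → X X . L], [L → . id L], [L → . id] }  — shift
  I11: { [C → X X L .] }  — reduce
  I12: { [X → L * .] }  — reduce
  I13: { [C → L C . f] }  — shift
  I14: { [C → L C f .] }  — reduce
  I15: { [C → / / .] }  — reduce

I6 contains reduce item [L → id .] and shift items [L → . id], [L → . id L] — shift-reduce conflict.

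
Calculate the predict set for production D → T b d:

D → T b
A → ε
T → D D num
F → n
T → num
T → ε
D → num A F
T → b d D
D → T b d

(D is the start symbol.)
PREDICT(D → T b d) = (FIRST(RHS) \ {ε}) ∪ (FOLLOW(D) if ε ∈ FIRST(RHS), i.e. RHS ⇒* ε)
FIRST(T) = { 'b', 'num', ε }
FIRST(T b d) = { 'b', 'num' }
ε ∉ FIRST(T b d), so FOLLOW(D) is not added.
PREDICT(D → T b d) = { 'b', 'num' }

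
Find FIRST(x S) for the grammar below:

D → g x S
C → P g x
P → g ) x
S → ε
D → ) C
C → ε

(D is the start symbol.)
{ 'x' }

To compute FIRST(x S), process the symbols left to right:
Symbol x is a terminal. Add 'x' and stop.
FIRST(x S) = { 'x' }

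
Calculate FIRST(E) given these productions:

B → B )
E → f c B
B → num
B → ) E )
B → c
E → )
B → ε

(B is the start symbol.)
To compute FIRST(E), examine every production with E on the left-hand side, reading each right-hand side left to right until a non-nullable symbol is reached.

From E → f c B:
  - f is a terminal: add 'f' and stop
From E → ):
  - ')' is a terminal: add ')' and stop

Collecting: FIRST(E) = { ')', 'f' }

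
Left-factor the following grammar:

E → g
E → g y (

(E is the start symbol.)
E → g E'
E' → ε
E' → y (

Left-factoring transforms A → αβ₁ | αβ₂ into A → αA' and A' → β₁ | β₂
(α is the longest common prefix among the alternatives). Repeat until
no nonterminal has two alternatives with a common prefix.

Round 1: E has alternatives sharing prefix 'g'. Introduce E': E → g E'
  Add: E' → ε
  Add: E' → y (

No remaining common prefixes — done.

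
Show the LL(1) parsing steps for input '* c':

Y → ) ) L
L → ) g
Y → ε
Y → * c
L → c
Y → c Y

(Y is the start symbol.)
Stack is shown with the top on the left.

Stack  Input  Action
--------------------
Y $    * c $  output Y → * c
* c $  * c $  match '*'
c $    c $    match 'c'
$      $      accept

The string is accepted.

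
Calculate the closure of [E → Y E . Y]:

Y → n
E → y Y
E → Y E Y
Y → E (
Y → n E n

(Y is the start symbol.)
{ [E → . Y E Y], [E → . y Y], [E → Y E . Y], [Y → . E (], [Y → . n E n], [Y → . n] }

To compute CLOSURE, for each item [A → α.Bβ] where B is a non-terminal, add [B → .γ] for all productions B → γ; repeat for the newly added items until nothing changes.

Start with: [E → Y E . Y]
  [E → Y E . Y] has the dot before Y: add [Y → . n], [Y → . E (], [Y → . n E n]
  [Y → . E (] has the dot before E: add [E → . y Y], [E → . Y E Y]
No further items can be added.

CLOSURE = { [E → . Y E Y], [E → . y Y], [E → Y E . Y], [Y → . E (], [Y → . n E n], [Y → . n] }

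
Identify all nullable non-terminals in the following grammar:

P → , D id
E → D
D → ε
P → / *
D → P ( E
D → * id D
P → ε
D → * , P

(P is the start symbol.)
{ 'D', 'E', 'P' }

ε-productions: D → ε, P → ε
So D, P are immediately nullable.
E → D: every symbol on the right is nullable, so E is nullable too.
Every non-terminal is now nullable.
Nullable = { 'D', 'E', 'P' }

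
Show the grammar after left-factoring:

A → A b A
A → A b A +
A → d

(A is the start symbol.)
A → A b A A'
A' → ε
A' → +
A → d

Left-factoring transforms A → αβ₁ | αβ₂ into A → αA' and A' → β₁ | β₂
(α is the longest common prefix among the alternatives). Repeat until
no nonterminal has two alternatives with a common prefix.

Round 1: A has alternatives sharing prefix 'A b A'. Introduce A': A → A b A A'
  Add: A' → ε
  Add: A' → +

No remaining common prefixes — done.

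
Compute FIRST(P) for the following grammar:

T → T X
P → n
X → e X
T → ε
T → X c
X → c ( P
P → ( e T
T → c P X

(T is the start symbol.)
{ '(', 'n' }

To compute FIRST(P), examine every production with P on the left-hand side, reading each right-hand side left to right until a non-nullable symbol is reached.

From P → n:
  - n is a terminal: add 'n' and stop
From P → ( e T:
  - '(' is a terminal: add '(' and stop

Collecting: FIRST(P) = { '(', 'n' }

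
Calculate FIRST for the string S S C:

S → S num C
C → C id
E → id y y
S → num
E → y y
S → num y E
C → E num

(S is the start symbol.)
{ 'num' }

FIRST sets of the non-terminals involved (from the grammar, by fixed-point iteration):
  FIRST(S) = { 'num' }

To compute FIRST(S S C), process the symbols left to right:
Symbol S is a non-terminal. Add FIRST(S) \ {ε} = { 'num' }
S is not nullable (ε ∉ FIRST(S)), so stop here.
FIRST(S S C) = { 'num' }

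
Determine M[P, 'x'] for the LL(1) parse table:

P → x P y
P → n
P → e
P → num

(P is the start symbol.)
To find M[P, 'x'], we find productions for P where 'x' is in the predict set (PREDICT(N → α) = (FIRST(α) \ {ε}) ∪ (FOLLOW(N) if α ⇒* ε)).

P → x P y: PREDICT = { 'x' }
  'x' is in predict set, so this production goes in M[P, 'x']
P → n: PREDICT = { 'n' }
P → e: PREDICT = { 'e' }
P → num: PREDICT = { 'num' }

M[P, 'x'] = P → x P y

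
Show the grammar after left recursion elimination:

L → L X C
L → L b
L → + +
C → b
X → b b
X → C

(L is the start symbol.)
L → + + L'
L' → X C L'
L' → b L'
L' → ε
C → b
X → b b
X → C

L is directly left-recursive. The standard transformation for
  A → A α₁ | ... | A α_m | β₁ | ... | β_n
is
  A  → β₁ A' | ... | β_n A'
  A' → α₁ A' | ... | α_m A' | ε

L → + + becomes L → + + L'
L → L X C becomes L' → X C L'
L → L b becomes L' → b L'
Add L' → ε

Productions for other non-terminals are unchanged:
  C → b
  X → b b
  X → C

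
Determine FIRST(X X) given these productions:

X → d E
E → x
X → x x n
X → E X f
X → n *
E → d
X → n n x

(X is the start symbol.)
{ 'd', 'n', 'x' }

FIRST sets of the non-terminals involved (from the grammar, by fixed-point iteration):
  FIRST(X) = { 'd', 'n', 'x' }

To compute FIRST(X X), process the symbols left to right:
Symbol X is a non-terminal. Add FIRST(X) \ {ε} = { 'd', 'n', 'x' }
X is not nullable (ε ∉ FIRST(X)), so stop here.
FIRST(X X) = { 'd', 'n', 'x' }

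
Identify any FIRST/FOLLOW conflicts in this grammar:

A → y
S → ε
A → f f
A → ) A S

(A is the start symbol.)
No FIRST/FOLLOW conflicts.

A FIRST/FOLLOW conflict occurs when a non-terminal N has a nullable alternative N → β (β ⇒* ε) and another alternative N → α with FIRST(α) ∩ FOLLOW(N) ≠ ∅: on such a lookahead the parser cannot decide between expanding α and letting N vanish via β.

Nullable non-terminals: S.
S has a nullable alternative but only one production, so nothing to check.

A has no nullable alternative, so no FIRST/FOLLOW check is needed there.

No FIRST/FOLLOW conflicts found.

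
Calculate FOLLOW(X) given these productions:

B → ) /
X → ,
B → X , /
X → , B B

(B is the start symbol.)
In B → X , /: X is followed by ',' '/', add FIRST(',' '/') \ {ε} = { ',' }

Taking the union: FOLLOW(X) = { ',' }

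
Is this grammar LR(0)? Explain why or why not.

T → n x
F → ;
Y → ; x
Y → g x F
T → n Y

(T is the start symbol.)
Yes, the grammar is LR(0)

A grammar is LR(0) if no state in the canonical LR(0) collection has:
  - both a shift item (dot before a terminal) and a complete item (shift-reduce conflict), or
  - two or more complete items (reduce-reduce conflict; the accept item [T' → T .] counts as a complete item here).

Augment with T' → T and build the canonical LR(0) collection (I0 = CLOSURE({[T' → . T]}), then GOTO on every symbol after a dot until no new states appear). It has 11 states:
  I0: { [T → . n Y], [T → . n x], [T' → . T] }  — shift
  I1: { [T' → T .] }  — accept
  I2: { [T → n . Y], [T → n . x], [Y → . ; x], [Y → . g x F] }  — shift
  I3: { [Y → ; . x] }  — shift
  I4: { [T → n Y .] }  — reduce
  I5: { [Y → g . x F] }  — shift
  I6: { [T → n x .] }  — reduce
  I7: { [F → . ;], [Y → g x . F] }  — shift
  I8: { [F → ; .] }  — reduce
  I9: { [Y → g x F .] }  — reduce
  I10: { [Y → ; x .] }  — reduce

Every state is either a pure shift/goto state or contains exactly one complete item and nothing to shift — no conflicts. The grammar is LR(0).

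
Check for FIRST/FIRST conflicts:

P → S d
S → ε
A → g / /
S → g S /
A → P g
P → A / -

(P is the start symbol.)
Yes. P → S d / P → A '/' '-' on { 'd', 'g' }; A → g '/' '/' / A → P g on { 'g' }

FIRST sets of the non-terminals at (or reachable through a nullable prefix from) the front of some alternative:
  FIRST(S) = { 'g', ε }
  FIRST(A) = { 'd', 'g' }
  FIRST(P) = { 'd', 'g' }

Productions for P:
  P → S d: FIRST = { 'd', 'g' }
  P → A / -: FIRST = { 'd', 'g' }
Productions for S:
  S → ε: FIRST = { ε }
  S → g S /: FIRST = { 'g' }
Productions for A:
  A → g / /: FIRST = { 'g' }
  A → P g: FIRST = { 'd', 'g' }

Conflict for P: P → S d and P → A / -
  Overlap: { 'd', 'g' }
Conflict for A: A → g / / and A → P g
  Overlap: { 'g' }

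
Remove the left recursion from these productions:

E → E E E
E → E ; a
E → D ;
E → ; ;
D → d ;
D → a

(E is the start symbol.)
E is directly left-recursive. The standard transformation for
  A → A α₁ | ... | A α_m | β₁ | ... | β_n
is
  A  → β₁ A' | ... | β_n A'
  A' → α₁ A' | ... | α_m A' | ε

E → D ; becomes E → D ; E'
E → ; ; becomes E → ; ; E'
E → E E E becomes E' → E E E'
E → E ; a becomes E' → ; a E'
Add E' → ε

Productions for other non-terminals are unchanged:
  D → d ;
  D → a

Resulting grammar:
E → D ; E'
E → ; ; E'
E' → E E E'
E' → ; a E'
E' → ε
D → d ;
D → a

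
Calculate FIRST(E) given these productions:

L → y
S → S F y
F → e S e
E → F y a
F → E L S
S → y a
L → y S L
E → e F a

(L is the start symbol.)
FIRST sets of the other non-terminals involved (by the same procedure, iterated to a fixed point):
  FIRST(F) = { 'e' }

From E → F y a:
  - F is a non-terminal: add FIRST(F) \ {ε} = { 'e' }
    F is not nullable, so stop
From E → e F a:
  - e is a terminal: add 'e' and stop

Collecting: FIRST(E) = { 'e' }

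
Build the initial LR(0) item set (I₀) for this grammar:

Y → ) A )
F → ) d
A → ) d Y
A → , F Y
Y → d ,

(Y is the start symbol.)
{ [Y → . ) A )], [Y → . d ,], [Y' → . Y] }

First, augment the grammar with Y' → Y
I₀ = CLOSURE({ [Y' → . Y] }):
  [Y' → . Y] has the dot before Y: add [Y → . ) A )], [Y → . d ,]
No further items can be added.

I₀ = { [Y → . ) A )], [Y → . d ,], [Y' → . Y] }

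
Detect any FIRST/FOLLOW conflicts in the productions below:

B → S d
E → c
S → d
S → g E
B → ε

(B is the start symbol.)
No FIRST/FOLLOW conflicts.

A FIRST/FOLLOW conflict occurs when a non-terminal N has a nullable alternative N → β (β ⇒* ε) and another alternative N → α with FIRST(α) ∩ FOLLOW(N) ≠ ∅: on such a lookahead the parser cannot decide between expanding α and letting N vanish via β.

Nullable non-terminals: B.
FIRST sets used below: FIRST(S) = { 'd', 'g' }

B: nullable alternative(s) B → ε; FOLLOW(B) = { $ }
  B → S d: FIRST \ {ε} = { 'd', 'g' } — disjoint from FOLLOW(B)
  B → ε: FIRST \ {ε} = { } — this is the only nullable alternative, skip

E, S have no nullable alternative, so no FIRST/FOLLOW check is needed there.

No FIRST/FOLLOW conflicts found.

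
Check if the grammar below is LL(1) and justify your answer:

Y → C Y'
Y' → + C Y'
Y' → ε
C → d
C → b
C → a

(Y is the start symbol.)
A grammar is LL(1) if for each non-terminal N with multiple productions, the predict sets of those productions are pairwise disjoint, where PREDICT(N → α) = (FIRST(α) \ {ε}) ∪ (FOLLOW(N) if α ⇒* ε).

Relevant sets:
  FOLLOW(Y') = { $ }

For Y':
  PREDICT(Y' → '+' C Y') = { '+' }
  PREDICT(Y' → ε) = { $ }
For C:
  PREDICT(C → d) = { 'd' }
  PREDICT(C → b) = { 'b' }
  PREDICT(C → a) = { 'a' }
Y has a single production, so nothing to check there.

All predict sets are disjoint. The grammar IS LL(1).

Answer: Yes, the grammar is LL(1).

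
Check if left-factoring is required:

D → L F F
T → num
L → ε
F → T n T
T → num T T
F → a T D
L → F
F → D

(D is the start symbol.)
Yes, T has productions with common prefix 'num'

Left-factoring is needed when two productions for the same non-terminal
share a common prefix on the right-hand side.

Productions for T:
  T → num
  T → num T T
Productions for L:
  L → ε
  L → F
Productions for F:
  F → T n T
  F → a T D
  F → D

Found common prefix 'num' in productions for T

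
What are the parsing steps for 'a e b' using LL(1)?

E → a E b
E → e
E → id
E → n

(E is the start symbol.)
LL(1) parsing maintains a stack (initially the start symbol over $) and the input. At each step: if the stack top is a terminal, match it against the current input token; if it is a non-terminal N, replace it with the RHS of M[N, lookahead] (the unique production whose predict set contains the lookahead).

Stack is shown with the top on the left.

Stack    Input    Action
------------------------
E $      a e b $  output E → a E b
a E b $  a e b $  match 'a'
E b $    e b $    output E → e
e b $    e b $    match 'e'
b $      b $      match 'b'
$        $        accept

The string is accepted.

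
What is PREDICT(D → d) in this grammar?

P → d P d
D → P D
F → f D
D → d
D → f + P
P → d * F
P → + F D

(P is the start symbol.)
PREDICT(D → d) = (FIRST(RHS) \ {ε}) ∪ (FOLLOW(D) if ε ∈ FIRST(RHS), i.e. RHS ⇒* ε)
FIRST(d) = { 'd' }
ε ∉ FIRST(d), so FOLLOW(D) is not added.
PREDICT(D → d) = { 'd' }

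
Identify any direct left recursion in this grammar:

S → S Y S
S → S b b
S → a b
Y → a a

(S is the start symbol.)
Yes, S is left-recursive

Direct left recursion occurs when N → N α for some non-terminal N (the right-hand side begins with the left-hand side itself).

S → S Y S: LEFT RECURSIVE (starts with S)
S → S b b: LEFT RECURSIVE (starts with S)
S → a b: starts with a
Y → a a: starts with a

The grammar has direct left recursion on: S.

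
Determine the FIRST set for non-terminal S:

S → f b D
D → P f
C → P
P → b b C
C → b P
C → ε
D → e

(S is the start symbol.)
{ 'f' }

To compute FIRST(S), examine every production with S on the left-hand side, reading each right-hand side left to right until a non-nullable symbol is reached.

From S → f b D:
  - f is a terminal: add 'f' and stop

Collecting: FIRST(S) = { 'f' }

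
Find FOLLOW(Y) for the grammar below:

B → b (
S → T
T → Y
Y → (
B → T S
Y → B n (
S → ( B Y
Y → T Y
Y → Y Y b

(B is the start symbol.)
{ $, '(', 'b', 'n' }

To compute FOLLOW(Y), find every occurrence of Y on a right-hand side N → α Y β: add FIRST(β) \ {ε}, and if β is empty or nullable also add FOLLOW(N). Iterate to a fixed point.

In T → Y: Y is at the end, add FOLLOW(T)
In S → ( B Y: Y is at the end, add FOLLOW(S)
In Y → T Y: Y is at the end; this adds FOLLOW(Y) to itself — nothing new
In Y → Y Y b: Y is followed by Y b, add FIRST(Y b) \ {ε} = { '(', 'b' }
In Y → Y Y b: Y is followed by b, add FIRST(b) \ {ε} = { 'b' }

The FOLLOW sets referred to above (computed the same way, to a fixed point):
  FOLLOW(T) = { $, '(', 'b', 'n' }
  FOLLOW(S) = { $, '(', 'b', 'n' }

Taking the union: FOLLOW(Y) = { $, '(', 'b', 'n' }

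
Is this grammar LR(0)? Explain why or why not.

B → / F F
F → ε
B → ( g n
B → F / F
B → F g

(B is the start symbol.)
No. Shift-reduce conflict between [F → .] and [B → . ( g n]

A grammar is LR(0) if no state in the canonical LR(0) collection has:
  - both a shift item (dot before a terminal) and a complete item (shift-reduce conflict), or
  - two or more complete items (reduce-reduce conflict; the accept item [B' → B .] counts as a complete item here).

Augment with B' → B and build the canonical LR(0) collection (I0 = CLOSURE({[B' → . B]}), then GOTO on every symbol after a dot until no new states appear). It has 12 states:
  I0: { [B → . ( g n], [B → . / F F], [B → . F / F], [B → . F g], [B' → . B], [F → .] }  — shift, reduce
  I1: { [B → ( . g n] }  — shift
  I2: { [B → / . F F], [F → .] }  — reduce
  I3: { [B' → B .] }  — accept
  I4: { [B → F . / F], [B → F . g] }  — shift
  I5: { [B → F / . F], [F → .] }  — reduce
  I6: { [B → F g .] }  — reduce
  I7: { [B → F / F .] }  — reduce
  I8: { [B → / F . F], [F → .] }  — reduce
  I9: { [B → / F F .] }  — reduce
  I10: { [B → ( g . n] }  — shift
  I11: { [B → ( g n .] }  — reduce

Conflict in state I0:
  Shift-reduce conflict between [F → .] and [B → . ( g n]
So the grammar is NOT LR(0).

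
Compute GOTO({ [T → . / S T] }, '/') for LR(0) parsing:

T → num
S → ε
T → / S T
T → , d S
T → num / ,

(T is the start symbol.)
{ [S → .], [T → / . S T] }

GOTO(I, '/') = CLOSURE({ [A → αX.β] : [A → α.Xβ] ∈ I, X = '/' })

Items with dot before '/', with the dot advanced:
  [T → . / S T] → [T → / . S T]
Closure of the advanced items:
  [T → / . S T] has the dot before S: add [S → .]

GOTO = { [S → .], [T → / . S T] }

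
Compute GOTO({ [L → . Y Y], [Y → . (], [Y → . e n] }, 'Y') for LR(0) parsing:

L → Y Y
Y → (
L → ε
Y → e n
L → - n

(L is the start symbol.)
{ [L → Y . Y], [Y → . (], [Y → . e n] }

GOTO(I, 'Y') = CLOSURE({ [A → αX.β] : [A → α.Xβ] ∈ I, X = 'Y' })

Items with dot before 'Y', with the dot advanced:
  [L → . Y Y] → [L → Y . Y]
Closure of the advanced items:
  [L → Y . Y] has the dot before Y: add [Y → . (], [Y → . e n]

GOTO = { [L → Y . Y], [Y → . (], [Y → . e n] }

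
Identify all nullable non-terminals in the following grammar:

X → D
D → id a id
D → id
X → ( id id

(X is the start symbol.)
A non-terminal is nullable if it can derive ε (the empty string): either it has an ε-production, or it has a production whose right-hand side consists entirely of nullable non-terminals.

There are no ε-productions, so no non-terminal can derive ε.
No non-terminals are nullable.

Answer: None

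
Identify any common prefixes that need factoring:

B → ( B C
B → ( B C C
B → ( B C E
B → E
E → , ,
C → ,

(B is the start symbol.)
Left-factoring is needed when two productions for the same non-terminal
share a common prefix on the right-hand side.

Productions for B:
  B → ( B C
  B → ( B C C
  B → ( B C E
  B → E

Found common prefix '( B C' in productions for B

Answer: Yes, B has productions with common prefix '( B C'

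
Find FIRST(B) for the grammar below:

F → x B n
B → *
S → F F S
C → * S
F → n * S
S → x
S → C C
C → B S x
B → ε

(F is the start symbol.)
{ '*', ε }

To compute FIRST(B), examine every production with B on the left-hand side, reading each right-hand side left to right until a non-nullable symbol is reached.

From B → *:
  - '*' is a terminal: add '*' and stop
From B → ε:
  - ε-production, so ε ∈ FIRST(B)

Collecting: FIRST(B) = { '*', ε }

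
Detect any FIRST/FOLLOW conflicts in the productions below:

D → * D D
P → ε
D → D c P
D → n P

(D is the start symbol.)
A FIRST/FOLLOW conflict occurs when a non-terminal N has a nullable alternative N → β (β ⇒* ε) and another alternative N → α with FIRST(α) ∩ FOLLOW(N) ≠ ∅: on such a lookahead the parser cannot decide between expanding α and letting N vanish via β.

Nullable non-terminals: P.
P has a nullable alternative but only one production, so nothing to check.

D has no nullable alternative, so no FIRST/FOLLOW check is needed there.

No FIRST/FOLLOW conflicts found.

Answer: No FIRST/FOLLOW conflicts.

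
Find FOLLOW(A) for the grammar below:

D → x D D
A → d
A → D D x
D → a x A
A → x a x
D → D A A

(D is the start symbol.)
{ $, 'a', 'd', 'x' }

To compute FOLLOW(A), find every occurrence of A on a right-hand side N → α A β: add FIRST(β) \ {ε}, and if β is empty or nullable also add FOLLOW(N). Iterate to a fixed point.

In D → a x A: A is at the end, add FOLLOW(D)
In D → D A A: A is followed by A, add FIRST(A) \ {ε} = { 'a', 'd', 'x' }
In D → D A A: A is at the end, add FOLLOW(D)

The FOLLOW sets referred to above (computed the same way, to a fixed point):
  FOLLOW(D) = { $, 'a', 'd', 'x' }

Taking the union: FOLLOW(A) = { $, 'a', 'd', 'x' }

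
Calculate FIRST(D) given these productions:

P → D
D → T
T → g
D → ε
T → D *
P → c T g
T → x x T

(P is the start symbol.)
FIRST sets of the other non-terminals involved (by the same procedure, iterated to a fixed point):
  FIRST(T) = { '*', 'g', 'x' }

From D → T:
  - T is a non-terminal: add FIRST(T) \ {ε} = { '*', 'g', 'x' }
    T is not nullable, so stop
From D → ε:
  - ε-production, so ε ∈ FIRST(D)

Collecting: FIRST(D) = { '*', 'g', 'x', ε }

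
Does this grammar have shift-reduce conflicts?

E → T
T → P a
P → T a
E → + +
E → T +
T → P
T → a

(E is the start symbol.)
A shift-reduce conflict occurs when an LR(0) state has both:
  - a complete (reduce) item [A → α .] (dot at the end), and
  - a shift item [B → β . c γ] (dot before a terminal).

Augment with E' → E and build the canonical LR(0) collection (I0 = CLOSURE({[E' → . E]}), then GOTO on every symbol after a dot until no new states appear). It has 10 states:
  I0: { [E → . + +], [E → . T +], [E → . T], [E' → . E], [P → . T a], [T → . P a], [T → . P], [T → . a] }  — shift
  I1: { [E → + . +] }  — shift
  I2: { [E' → E .] }  — accept
  I3: { [T → P . a], [T → P .] }  — shift, reduce
  I4: { [E → T . +], [E → T .], [P → T . a] }  — shift, reduce
  I5: { [T → a .] }  — reduce
  I6: { [E → T + .] }  — reduce
  I7: { [P → T a .] }  — reduce
  I8: { [T → P a .] }  — reduce
  I9: { [E → + + .] }  — reduce

I3 contains reduce item [T → P .] and shift item [T → P . a] — shift-reduce conflict.
I4 contains reduce item [E → T .] and shift items [E → T . +], [P → T . a] — shift-reduce conflict.

Answer: Yes — I3: [T → P .] vs [T → P . a]; I4: [E → T .] vs [E → T . +]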